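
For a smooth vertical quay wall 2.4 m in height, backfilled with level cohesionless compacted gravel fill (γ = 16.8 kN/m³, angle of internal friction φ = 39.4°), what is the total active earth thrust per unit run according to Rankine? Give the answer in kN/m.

K_a = tan²(45° − φ/2) = 0.2234.
P_a = ½ K_a γ H² = 0.5 × 0.2234 × 16.8 × 2.4² = 10.81 kN/m.

10.8 kN/m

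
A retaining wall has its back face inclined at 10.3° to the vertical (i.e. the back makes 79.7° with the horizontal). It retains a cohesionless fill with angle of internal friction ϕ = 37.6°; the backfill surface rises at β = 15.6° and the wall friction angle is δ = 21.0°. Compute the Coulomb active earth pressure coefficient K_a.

0.367

K_a = sin²(α+φ) / [sin²α · sin(α−δ) · (1 + √{sin(φ+δ)sin(φ−β) / (sin(α−δ)sin(α+β))})²].
With α = 79.7°, φ = 37.6°, δ = 21.0°, β = 15.6°: K_a = 0.3669.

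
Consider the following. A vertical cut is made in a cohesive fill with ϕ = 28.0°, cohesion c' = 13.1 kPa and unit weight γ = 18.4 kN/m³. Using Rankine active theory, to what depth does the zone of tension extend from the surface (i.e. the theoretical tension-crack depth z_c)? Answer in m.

K_a = tan²(45° − 28.0°/2) = 0.3610; √K_a = 0.6009.
The active pressure is zero where K_a γ z = 2c√K_a, so z_c = 2c/(γ√K_a) = 2×13.1/(18.4×0.6009) = 2.370 m.

2.37 m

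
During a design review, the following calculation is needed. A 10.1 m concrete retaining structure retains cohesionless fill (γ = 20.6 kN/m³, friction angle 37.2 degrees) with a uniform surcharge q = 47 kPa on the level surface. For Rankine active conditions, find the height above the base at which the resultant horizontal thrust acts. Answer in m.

K_a = 0.2464.
Triangular part P₁ = ½K_aγH² = 258.9 at H/3 = 3.367 m; rectangular part P₂ = K_a q H = 117.0 at H/2 = 5.050 m.
ȳ = (P₁·3.367 + P₂·5.050)/(P₁+P₂) = 3.891 m.

3.89 m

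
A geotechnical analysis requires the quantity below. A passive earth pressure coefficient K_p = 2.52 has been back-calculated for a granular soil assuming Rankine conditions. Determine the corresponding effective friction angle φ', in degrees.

K_p = (1+sin φ)/(1−sin φ) ⇒ sin φ = (K_p − 1)/(K_p + 1) = 0.4318.
φ = arcsin(0.4318) = 25.58°.

25.6°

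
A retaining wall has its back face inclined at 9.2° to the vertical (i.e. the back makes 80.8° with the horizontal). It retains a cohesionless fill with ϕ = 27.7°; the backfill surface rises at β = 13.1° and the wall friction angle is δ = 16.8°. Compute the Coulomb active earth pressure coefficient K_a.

0.493

K_a = sin²(α+φ) / [sin²α · sin(α−δ) · (1 + √{sin(φ+δ)sin(φ−β) / (sin(α−δ)sin(α+β))})²].
With α = 80.8°, φ = 27.7°, δ = 16.8°, β = 13.1°: K_a = 0.4925.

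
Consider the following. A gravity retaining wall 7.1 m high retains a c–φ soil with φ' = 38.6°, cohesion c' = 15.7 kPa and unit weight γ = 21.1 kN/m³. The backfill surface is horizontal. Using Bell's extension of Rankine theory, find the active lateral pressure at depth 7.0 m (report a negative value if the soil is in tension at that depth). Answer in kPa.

K_a = (1 − sin φ)/(1 + sin φ) = 0.2316.
σ_a = K_a γ z − 2c√K_a = 0.2316×21.1×7.0 − 2×15.7×0.4813 = 19.10 kPa.

19.1 kPa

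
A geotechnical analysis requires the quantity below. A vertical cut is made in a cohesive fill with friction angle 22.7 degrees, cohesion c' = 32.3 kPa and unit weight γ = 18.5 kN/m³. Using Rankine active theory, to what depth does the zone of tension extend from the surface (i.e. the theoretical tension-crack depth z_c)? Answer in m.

K_a = tan²(45° − 22.7°/2) = 0.4431; √K_a = 0.6657.
The active pressure is zero where K_a γ z = 2c√K_a, so z_c = 2c/(γ√K_a) = 2×32.3/(18.5×0.6657) = 5.246 m.

5.25 m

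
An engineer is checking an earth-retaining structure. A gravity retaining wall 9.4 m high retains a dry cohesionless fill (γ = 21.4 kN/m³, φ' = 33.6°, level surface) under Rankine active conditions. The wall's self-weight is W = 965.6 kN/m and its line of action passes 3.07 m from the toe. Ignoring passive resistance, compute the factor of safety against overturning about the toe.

3.48

K_a = tan²(45° − 33.6°/2) = 0.2875.
P_a = ½K_aγH² = 0.5×0.2875×21.4×9.4² = 271.8 kN/m, acting at H/3 = 3.133 m above the base.
Overturning moment M_o = P_a × H/3 = 271.8 × 3.133 = 851.7.
Resisting moment M_r = W × 3.07 = 965.6 × 3.07 = 2964.
FS_overturning = M_r/M_o = 2964/851.7 = 3.481.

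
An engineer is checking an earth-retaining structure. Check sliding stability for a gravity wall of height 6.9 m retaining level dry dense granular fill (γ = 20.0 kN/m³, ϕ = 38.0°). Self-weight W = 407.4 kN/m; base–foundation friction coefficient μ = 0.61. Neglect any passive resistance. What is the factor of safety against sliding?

2.19

K_a = tan²(45° − 38.0°/2) = 0.2379.
P_a = ½K_aγH² = 0.5×0.2379×20.0×6.9² = 113.3 kN/m, acting at H/3 = 2.300 m above the base.
FS_sliding = μW / P_a = 0.61×407.4 / 113.3 = 2.194.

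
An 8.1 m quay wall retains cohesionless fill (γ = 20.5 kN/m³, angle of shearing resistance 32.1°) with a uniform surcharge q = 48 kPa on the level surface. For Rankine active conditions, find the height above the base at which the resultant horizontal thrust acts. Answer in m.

3.19 m

K_a = 0.3060.
Triangular part P₁ = ½K_aγH² = 205.8 at H/3 = 2.700 m; rectangular part P₂ = K_a q H = 119.0 at H/2 = 4.050 m.
ȳ = (P₁·2.700 + P₂·4.050)/(P₁+P₂) = 3.195 m.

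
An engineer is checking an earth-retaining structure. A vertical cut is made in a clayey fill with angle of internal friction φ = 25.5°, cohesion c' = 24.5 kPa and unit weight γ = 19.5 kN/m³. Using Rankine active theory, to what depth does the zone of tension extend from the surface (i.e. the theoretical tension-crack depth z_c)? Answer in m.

3.98 m

K_a = tan²(45° − 25.5°/2) = 0.3981; √K_a = 0.6310.
The active pressure is zero where K_a γ z = 2c√K_a, so z_c = 2c/(γ√K_a) = 2×24.5/(19.5×0.6310) = 3.983 m.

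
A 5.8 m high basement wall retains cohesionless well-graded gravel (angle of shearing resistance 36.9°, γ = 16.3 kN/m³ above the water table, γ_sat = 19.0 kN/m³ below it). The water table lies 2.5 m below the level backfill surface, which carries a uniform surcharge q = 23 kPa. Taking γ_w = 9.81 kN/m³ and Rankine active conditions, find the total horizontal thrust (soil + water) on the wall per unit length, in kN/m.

146 kN/m

K_a = tan²(45° − φ/2) = 0.2497.
γ' = 19.0 − 9.81 = 9.190 kN/m³. h₂ = H − d_w = 3.3 m.
σ'_h: at surface K_a·q = 5.742; at WT K_a(q+γd_w) = 15.92; at base K_a(q+γd_w+γ'h₂) = 23.49 kPa.
P₁ = ½(5.742+15.92)×2.5 = 27.07; P₂ = ½(15.92+23.49)×3.3 = 65.02; P_w = ½γ_w h₂² = 53.42.
Total = 27.07+65.02+53.42 = 145.5 kN/m.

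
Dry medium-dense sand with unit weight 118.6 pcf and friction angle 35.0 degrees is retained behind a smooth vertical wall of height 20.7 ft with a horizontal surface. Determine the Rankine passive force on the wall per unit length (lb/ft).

K_p = tan²(45° + φ/2) = 3.690.
P_p = ½ K_p γ H² = 0.5 × 3.690 × 118.6 × 20.7² = 93770 lb/ft.

93800 lb/ft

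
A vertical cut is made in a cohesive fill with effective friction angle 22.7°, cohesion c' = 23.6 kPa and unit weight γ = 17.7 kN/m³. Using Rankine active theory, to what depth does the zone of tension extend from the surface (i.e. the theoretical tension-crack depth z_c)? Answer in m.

K_a = tan²(45° − 22.7°/2) = 0.4431; √K_a = 0.6657.
The active pressure is zero where K_a γ z = 2c√K_a, so z_c = 2c/(γ√K_a) = 2×23.6/(17.7×0.6657) = 4.006 m.

4.01 m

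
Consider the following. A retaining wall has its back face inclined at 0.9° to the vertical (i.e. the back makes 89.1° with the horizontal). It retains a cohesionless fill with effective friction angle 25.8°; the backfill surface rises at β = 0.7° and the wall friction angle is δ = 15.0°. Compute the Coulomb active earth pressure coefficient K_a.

0.362

K_a = sin²(α+φ) / [sin²α · sin(α−δ) · (1 + √{sin(φ+δ)sin(φ−β) / (sin(α−δ)sin(α+β))})²].
With α = 89.1°, φ = 25.8°, δ = 15.0°, β = 0.7°: K_a = 0.3623.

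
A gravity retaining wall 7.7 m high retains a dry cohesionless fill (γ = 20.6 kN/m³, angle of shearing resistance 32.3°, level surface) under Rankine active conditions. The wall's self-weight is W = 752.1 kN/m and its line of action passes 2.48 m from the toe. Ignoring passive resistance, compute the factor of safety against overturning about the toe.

K_a = tan²(45° − 32.3°/2) = 0.3035.
P_a = ½K_aγH² = 0.5×0.3035×20.6×7.7² = 185.3 kN/m, acting at H/3 = 2.567 m above the base.
Overturning moment M_o = P_a × H/3 = 185.3 × 2.567 = 475.7.
Resisting moment M_r = W × 2.48 = 752.1 × 2.48 = 1865.
FS_overturning = M_r/M_o = 1865/475.7 = 3.921.

3.92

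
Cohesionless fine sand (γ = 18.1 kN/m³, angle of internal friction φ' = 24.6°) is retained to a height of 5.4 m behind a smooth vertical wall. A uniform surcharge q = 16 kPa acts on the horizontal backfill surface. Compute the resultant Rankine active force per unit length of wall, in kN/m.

144 kN/m

K_a = tan²(45° − φ/2) = 0.4121.
Soil triangle: ½ K_a γ H² = 0.5×0.4121×18.1×5.4² = 108.8 kN/m.
Surcharge rectangle: K_a q H = 0.4121×16×5.4 = 35.61 kN/m.
Total = 108.8 + 35.61 = 144.4 kN/m.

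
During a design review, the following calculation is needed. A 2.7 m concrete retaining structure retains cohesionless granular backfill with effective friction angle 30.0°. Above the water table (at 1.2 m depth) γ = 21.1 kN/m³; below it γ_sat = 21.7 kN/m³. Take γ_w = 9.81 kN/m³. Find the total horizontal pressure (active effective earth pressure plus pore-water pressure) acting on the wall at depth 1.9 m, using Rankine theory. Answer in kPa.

K_a = (1 − sin φ)/(1 + sin φ) = 0.3333.
γ' = 21.7 − 9.81 = 11.89 kN/m³.
Effective vertical stress at 1.9 m: σ'_v = 21.1×1.2 + 11.89×0.700 = 33.64 kPa.
σ'_h = K_a σ'_v = 0.3333 × 33.64 = 11.21 kPa; u = γ_w × 0.700 = 6.867 kPa.
Total σ_h = 11.21 + 6.867 = 18.08 kPa.

18.1 kPa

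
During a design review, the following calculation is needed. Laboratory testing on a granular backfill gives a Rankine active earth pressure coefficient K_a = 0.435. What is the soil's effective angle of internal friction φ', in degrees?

23.2°

K_a = tan²(45° − φ/2) ⇒ 45° − φ/2 = arctan(√0.435) = 33.41°.
φ = 2(45° − 33.41°) = 23.19°.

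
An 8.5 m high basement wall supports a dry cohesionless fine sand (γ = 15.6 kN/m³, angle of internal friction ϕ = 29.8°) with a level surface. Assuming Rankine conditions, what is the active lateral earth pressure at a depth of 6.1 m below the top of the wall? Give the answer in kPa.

32.0 kPa

K_a = (1 − sin φ)/(1 + sin φ) = 0.3360.
σ_h = K_a γ z = 0.3360 × 15.6 × 6.1 = 31.98 kPa.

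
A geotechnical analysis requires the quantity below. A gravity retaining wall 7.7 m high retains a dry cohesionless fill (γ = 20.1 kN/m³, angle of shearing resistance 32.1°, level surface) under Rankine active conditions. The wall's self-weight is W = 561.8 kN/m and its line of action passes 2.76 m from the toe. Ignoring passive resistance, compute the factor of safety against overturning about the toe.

K_a = tan²(45° − 32.1°/2) = 0.3060.
P_a = ½K_aγH² = 0.5×0.3060×20.1×7.7² = 182.3 kN/m, acting at H/3 = 2.567 m above the base.
Overturning moment M_o = P_a × H/3 = 182.3 × 2.567 = 468.0.
Resisting moment M_r = W × 2.76 = 561.8 × 2.76 = 1551.
FS_overturning = M_r/M_o = 1551/468.0 = 3.313.

3.31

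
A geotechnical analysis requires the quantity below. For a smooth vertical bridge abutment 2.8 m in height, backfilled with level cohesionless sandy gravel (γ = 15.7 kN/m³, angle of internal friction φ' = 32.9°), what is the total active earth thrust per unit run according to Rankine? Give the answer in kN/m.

18.2 kN/m

K_a = tan²(45° − φ/2) = 0.2960.
P_a = ½ K_a γ H² = 0.5 × 0.2960 × 15.7 × 2.8² = 18.22 kN/m.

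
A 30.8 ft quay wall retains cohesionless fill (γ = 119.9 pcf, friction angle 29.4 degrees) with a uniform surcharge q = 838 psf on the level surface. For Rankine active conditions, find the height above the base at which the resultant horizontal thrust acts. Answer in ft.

K_a = 0.3415.
Triangular part P₁ = ½K_aγH² = 19420 at H/3 = 10.27 ft; rectangular part P₂ = K_a q H = 8813 at H/2 = 15.40 ft.
ȳ = (P₁·10.27 + P₂·15.40)/(P₁+P₂) = 11.87 ft.

11.9 ft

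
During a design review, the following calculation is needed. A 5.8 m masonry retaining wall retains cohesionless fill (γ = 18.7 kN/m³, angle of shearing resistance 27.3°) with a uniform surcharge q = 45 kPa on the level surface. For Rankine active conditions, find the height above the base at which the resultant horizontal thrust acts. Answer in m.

K_a = 0.3711.
Triangular part P₁ = ½K_aγH² = 116.7 at H/3 = 1.933 m; rectangular part P₂ = K_a q H = 96.87 at H/2 = 2.900 m.
ȳ = (P₁·1.933 + P₂·2.900)/(P₁+P₂) = 2.372 m.

2.37 m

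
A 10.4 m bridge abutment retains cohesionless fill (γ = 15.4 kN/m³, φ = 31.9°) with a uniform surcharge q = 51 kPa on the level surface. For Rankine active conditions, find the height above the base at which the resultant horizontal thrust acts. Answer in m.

4.14 m

K_a = 0.3085.
Triangular part P₁ = ½K_aγH² = 256.9 at H/3 = 3.467 m; rectangular part P₂ = K_a q H = 163.6 at H/2 = 5.200 m.
ȳ = (P₁·3.467 + P₂·5.200)/(P₁+P₂) = 4.141 m.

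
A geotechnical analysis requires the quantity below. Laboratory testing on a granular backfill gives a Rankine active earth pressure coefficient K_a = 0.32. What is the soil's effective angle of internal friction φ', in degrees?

K_a = tan²(45° − φ/2) ⇒ 45° − φ/2 = arctan(√0.32) = 29.50°.
φ = 2(45° − 29.50°) = 31.01°.

31.0°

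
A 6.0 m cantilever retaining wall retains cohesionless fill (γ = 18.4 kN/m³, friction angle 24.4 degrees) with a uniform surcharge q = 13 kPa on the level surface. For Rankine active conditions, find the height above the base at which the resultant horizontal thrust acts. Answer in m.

K_a = 0.4153.
Triangular part P₁ = ½K_aγH² = 137.6 at H/3 = 2.000 m; rectangular part P₂ = K_a q H = 32.40 at H/2 = 3.000 m.
ȳ = (P₁·2.000 + P₂·3.000)/(P₁+P₂) = 2.191 m.

2.19 m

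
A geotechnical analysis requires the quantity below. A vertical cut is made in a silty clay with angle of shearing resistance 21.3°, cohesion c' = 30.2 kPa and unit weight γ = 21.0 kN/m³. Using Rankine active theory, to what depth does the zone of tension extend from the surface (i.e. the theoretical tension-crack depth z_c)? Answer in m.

4.21 m

K_a = tan²(45° − 21.3°/2) = 0.4671; √K_a = 0.6834.
The active pressure is zero where K_a γ z = 2c√K_a, so z_c = 2c/(γ√K_a) = 2×30.2/(21.0×0.6834) = 4.208 m.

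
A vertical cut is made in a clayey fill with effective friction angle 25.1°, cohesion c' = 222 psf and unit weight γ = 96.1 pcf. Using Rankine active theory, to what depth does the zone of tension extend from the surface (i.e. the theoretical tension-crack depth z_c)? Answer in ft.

7.27 ft

K_a = tan²(45° − 25.1°/2) = 0.4043; √K_a = 0.6358.
The active pressure is zero where K_a γ z = 2c√K_a, so z_c = 2c/(γ√K_a) = 2×222/(96.1×0.6358) = 7.266 ft.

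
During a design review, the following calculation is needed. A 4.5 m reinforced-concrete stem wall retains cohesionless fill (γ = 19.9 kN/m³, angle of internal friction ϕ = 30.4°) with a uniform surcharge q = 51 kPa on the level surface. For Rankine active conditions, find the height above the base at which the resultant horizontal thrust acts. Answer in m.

1.90 m

K_a = 0.3280.
Triangular part P₁ = ½K_aγH² = 66.09 at H/3 = 1.500 m; rectangular part P₂ = K_a q H = 75.27 at H/2 = 2.250 m.
ȳ = (P₁·1.500 + P₂·2.250)/(P₁+P₂) = 1.899 m.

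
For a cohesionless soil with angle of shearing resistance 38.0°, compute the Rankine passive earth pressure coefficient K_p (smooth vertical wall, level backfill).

4.20

K_p = (1 + sin φ)/(1 − sin φ) = tan²(45° + 38.0°/2) = 4.204.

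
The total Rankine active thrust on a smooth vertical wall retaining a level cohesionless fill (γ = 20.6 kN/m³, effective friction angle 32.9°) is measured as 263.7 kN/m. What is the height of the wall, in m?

K_a = 0.2960. P_a = ½ K_a γ H² ⇒ H = √(2P_a/(K_a γ)).
H = √(2×263.7/(0.2960×20.6)) = 9.300 m.

9.30 m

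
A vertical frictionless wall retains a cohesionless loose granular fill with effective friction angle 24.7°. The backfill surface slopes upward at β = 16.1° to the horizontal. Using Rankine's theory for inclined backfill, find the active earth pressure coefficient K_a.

K_a = cos β · (cos β − √(cos²β − cos²φ)) / (cos β + √(cos²β − cos²φ)).
cos β = 0.9608, cos φ = 0.9085, √(cos²β − cos²φ) = 0.3126.
K_a = 0.9608 × (0.9608 − 0.3126)/(0.9608 + 0.3126) = 0.4891.

0.489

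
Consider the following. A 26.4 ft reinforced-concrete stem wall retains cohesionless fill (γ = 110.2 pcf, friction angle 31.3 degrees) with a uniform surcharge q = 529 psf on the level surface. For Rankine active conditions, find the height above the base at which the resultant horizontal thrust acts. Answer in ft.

9.97 ft

K_a = 0.3162.
Triangular part P₁ = ½K_aγH² = 12140 at H/3 = 8.800 ft; rectangular part P₂ = K_a q H = 4416 at H/2 = 13.20 ft.
ȳ = (P₁·8.800 + P₂·13.20)/(P₁+P₂) = 9.973 ft.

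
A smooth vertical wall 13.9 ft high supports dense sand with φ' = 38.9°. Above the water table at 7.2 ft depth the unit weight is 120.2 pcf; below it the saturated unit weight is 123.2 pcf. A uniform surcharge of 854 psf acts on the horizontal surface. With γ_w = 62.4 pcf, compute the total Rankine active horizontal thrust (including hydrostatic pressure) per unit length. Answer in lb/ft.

6460 lb/ft

K_a = tan²(45° − φ/2) = 0.2285.
γ' = 123.2 − 62.4 = 60.80 pcf. h₂ = H − d_w = 6.7 ft.
σ'_h: at surface K_a·q = 195.2; at WT K_a(q+γd_w) = 392.9; at base K_a(q+γd_w+γ'h₂) = 486.0 psf.
P₁ = ½(195.2+392.9)×7.2 = 2117; P₂ = ½(392.9+486.0)×6.7 = 2945; P_w = ½γ_w h₂² = 1401.
Total = 2117+2945+1401 = 6462 lb/ft.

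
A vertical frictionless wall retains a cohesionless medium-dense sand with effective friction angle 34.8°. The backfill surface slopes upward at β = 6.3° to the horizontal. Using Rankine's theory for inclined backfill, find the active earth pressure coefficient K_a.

0.278

K_a = cos β · (cos β − √(cos²β − cos²φ)) / (cos β + √(cos²β − cos²φ)).
cos β = 0.9940, cos φ = 0.8211, √(cos²β − cos²φ) = 0.5601.
K_a = 0.9940 × (0.9940 − 0.5601)/(0.9940 + 0.5601) = 0.2775.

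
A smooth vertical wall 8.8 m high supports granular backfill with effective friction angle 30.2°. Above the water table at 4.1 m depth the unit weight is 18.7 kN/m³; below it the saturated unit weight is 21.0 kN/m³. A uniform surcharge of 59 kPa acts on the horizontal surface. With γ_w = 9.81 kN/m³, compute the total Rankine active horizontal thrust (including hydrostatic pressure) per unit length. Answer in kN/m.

492 kN/m

K_a = tan²(45° − φ/2) = 0.3307.
γ' = 21.0 − 9.81 = 11.19 kN/m³. h₂ = H − d_w = 4.7 m.
σ'_h: at surface K_a·q = 19.51; at WT K_a(q+γd_w) = 44.86; at base K_a(q+γd_w+γ'h₂) = 62.25 kPa.
P₁ = ½(19.51+44.86)×4.1 = 132.0; P₂ = ½(44.86+62.25)×4.7 = 251.7; P_w = ½γ_w h₂² = 108.4.
Total = 132.0+251.7+108.4 = 492.0 kN/m.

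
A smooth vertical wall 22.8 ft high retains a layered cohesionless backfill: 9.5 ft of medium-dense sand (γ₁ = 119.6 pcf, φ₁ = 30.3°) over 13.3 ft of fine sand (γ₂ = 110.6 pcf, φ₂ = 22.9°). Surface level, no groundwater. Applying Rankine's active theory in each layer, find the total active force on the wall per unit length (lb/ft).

12700 lb/ft

K_a1 = tan²(45°−30.3°/2) = 0.3293; K_a2 = tan²(45°−22.9°/2) = 0.4398.
Layer 1: σ at base = K_a1 γ₁ h₁ = 374.2 psf; P₁ = ½×374.2×9.5 = 1777.
Layer 2: σ_v at top = γ₁h₁ = 1136; σ_h top = K_a2×1136 = 499.7; σ_h base = K_a2×(1136+110.6×13.3) = 1147.
P₂ = ½(499.7+1147)×13.3 = 10950. Total P_a = 1777+10950 = 12720 lb/ft.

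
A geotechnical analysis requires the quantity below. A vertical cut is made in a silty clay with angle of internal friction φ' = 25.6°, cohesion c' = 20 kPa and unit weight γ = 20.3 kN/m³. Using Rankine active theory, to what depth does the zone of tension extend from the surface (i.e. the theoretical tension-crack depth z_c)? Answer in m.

K_a = tan²(45° − 25.6°/2) = 0.3966; √K_a = 0.6297.
The active pressure is zero where K_a γ z = 2c√K_a, so z_c = 2c/(γ√K_a) = 2×20/(20.3×0.6297) = 3.129 m.

3.13 m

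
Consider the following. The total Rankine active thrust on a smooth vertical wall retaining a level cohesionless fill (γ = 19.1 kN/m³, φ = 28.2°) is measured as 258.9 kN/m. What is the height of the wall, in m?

8.70 m

K_a = 0.3582. P_a = ½ K_a γ H² ⇒ H = √(2P_a/(K_a γ)).
H = √(2×258.9/(0.3582×19.1)) = 8.700 m.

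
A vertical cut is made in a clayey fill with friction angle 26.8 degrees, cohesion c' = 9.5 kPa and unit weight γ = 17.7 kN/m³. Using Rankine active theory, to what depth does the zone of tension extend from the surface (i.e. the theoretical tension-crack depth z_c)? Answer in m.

1.74 m

K_a = tan²(45° − 26.8°/2) = 0.3785; √K_a = 0.6152.
The active pressure is zero where K_a γ z = 2c√K_a, so z_c = 2c/(γ√K_a) = 2×9.5/(17.7×0.6152) = 1.745 m.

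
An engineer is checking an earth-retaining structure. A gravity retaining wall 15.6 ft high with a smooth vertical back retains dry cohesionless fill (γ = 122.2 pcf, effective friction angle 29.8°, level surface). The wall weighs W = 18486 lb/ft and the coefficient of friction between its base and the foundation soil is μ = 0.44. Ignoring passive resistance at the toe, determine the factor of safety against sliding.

1.63

K_a = tan²(45° − 29.8°/2) = 0.3360.
P_a = ½K_aγH² = 0.5×0.3360×122.2×15.6² = 4997 lb/ft, acting at H/3 = 5.200 ft above the base.
FS_sliding = μW / P_a = 0.44×18486 / 4997 = 1.628.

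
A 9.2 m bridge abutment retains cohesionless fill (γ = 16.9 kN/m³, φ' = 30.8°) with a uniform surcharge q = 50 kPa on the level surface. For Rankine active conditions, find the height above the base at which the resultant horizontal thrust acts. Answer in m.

3.67 m

K_a = 0.3227.
Triangular part P₁ = ½K_aγH² = 230.8 at H/3 = 3.067 m; rectangular part P₂ = K_a q H = 148.4 at H/2 = 4.600 m.
ȳ = (P₁·3.067 + P₂·4.600)/(P₁+P₂) = 3.667 m.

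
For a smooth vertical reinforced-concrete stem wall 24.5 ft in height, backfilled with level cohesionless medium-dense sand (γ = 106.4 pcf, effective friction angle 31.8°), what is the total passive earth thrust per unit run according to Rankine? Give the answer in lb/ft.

103000 lb/ft

K_p = tan²(45° + φ/2) = 3.228.
P_p = ½ K_p γ H² = 0.5 × 3.228 × 106.4 × 24.5² = 103100 lb/ft.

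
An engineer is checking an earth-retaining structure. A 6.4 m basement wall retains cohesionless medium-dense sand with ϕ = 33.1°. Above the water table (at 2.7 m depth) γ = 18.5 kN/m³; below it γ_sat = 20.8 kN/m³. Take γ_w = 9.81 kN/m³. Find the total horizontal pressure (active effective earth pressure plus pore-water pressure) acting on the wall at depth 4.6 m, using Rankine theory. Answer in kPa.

K_a = (1 − sin φ)/(1 + sin φ) = 0.2936.
γ' = 20.8 − 9.81 = 10.99 kN/m³.
Effective vertical stress at 4.6 m: σ'_v = 18.5×2.7 + 10.99×1.90 = 70.83 kPa.
σ'_h = K_a σ'_v = 0.2936 × 70.83 = 20.79 kPa; u = γ_w × 1.90 = 18.64 kPa.
Total σ_h = 20.79 + 18.64 = 39.43 kPa.

39.4 kPa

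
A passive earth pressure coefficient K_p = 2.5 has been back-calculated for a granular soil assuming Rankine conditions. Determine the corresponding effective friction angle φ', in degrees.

25.4°

K_p = (1+sin φ)/(1−sin φ) ⇒ sin φ = (K_p − 1)/(K_p + 1) = 0.4286.
φ = arcsin(0.4286) = 25.38°.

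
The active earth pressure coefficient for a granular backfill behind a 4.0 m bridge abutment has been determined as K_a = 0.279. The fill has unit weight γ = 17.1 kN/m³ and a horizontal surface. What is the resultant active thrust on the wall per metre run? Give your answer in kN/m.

P = ½ K_a γ H² = 0.5 × 0.279 × 17.1 × 4.0² = 38.17 kN/m.

38.2 kN/m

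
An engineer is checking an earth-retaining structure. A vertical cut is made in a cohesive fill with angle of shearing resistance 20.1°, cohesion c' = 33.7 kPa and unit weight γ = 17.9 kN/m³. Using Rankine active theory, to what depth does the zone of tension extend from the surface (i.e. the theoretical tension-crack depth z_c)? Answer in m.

5.39 m

K_a = tan²(45° − 20.1°/2) = 0.4885; √K_a = 0.6989.
The active pressure is zero where K_a γ z = 2c√K_a, so z_c = 2c/(γ√K_a) = 2×33.7/(17.9×0.6989) = 5.387 m.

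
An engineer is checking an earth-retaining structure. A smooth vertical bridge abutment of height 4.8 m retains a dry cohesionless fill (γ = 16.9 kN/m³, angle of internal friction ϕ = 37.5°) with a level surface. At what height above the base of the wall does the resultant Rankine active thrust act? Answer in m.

1.60 m

K_a = 0.2432.
The pressure distribution is triangular, so the resultant acts at H/3 above the base = 4.8/3 = 1.600 m.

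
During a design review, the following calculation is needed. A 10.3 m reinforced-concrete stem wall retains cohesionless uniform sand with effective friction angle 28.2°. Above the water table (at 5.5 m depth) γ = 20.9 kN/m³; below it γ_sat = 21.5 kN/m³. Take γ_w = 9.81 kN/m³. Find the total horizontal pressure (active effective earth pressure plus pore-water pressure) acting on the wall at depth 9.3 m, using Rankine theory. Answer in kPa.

94.4 kPa

K_a = (1 − sin φ)/(1 + sin φ) = 0.3582.
γ' = 21.5 − 9.81 = 11.69 kN/m³.
Effective vertical stress at 9.3 m: σ'_v = 20.9×5.5 + 11.69×3.80 = 159.4 kPa.
σ'_h = K_a σ'_v = 0.3582 × 159.4 = 57.09 kPa; u = γ_w × 3.80 = 37.28 kPa.
Total σ_h = 57.09 + 37.28 = 94.36 kPa.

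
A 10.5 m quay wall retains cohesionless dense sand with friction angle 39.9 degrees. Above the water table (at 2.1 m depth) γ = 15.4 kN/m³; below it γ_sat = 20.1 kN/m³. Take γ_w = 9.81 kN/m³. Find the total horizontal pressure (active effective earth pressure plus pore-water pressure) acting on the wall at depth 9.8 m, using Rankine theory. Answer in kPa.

K_a = (1 − sin φ)/(1 + sin φ) = 0.2184.
γ' = 20.1 − 9.81 = 10.29 kN/m³.
Effective vertical stress at 9.8 m: σ'_v = 15.4×2.1 + 10.29×7.70 = 111.6 kPa.
σ'_h = K_a σ'_v = 0.2184 × 111.6 = 24.37 kPa; u = γ_w × 7.70 = 75.54 kPa.
Total σ_h = 24.37 + 75.54 = 99.91 kPa.

99.9 kPa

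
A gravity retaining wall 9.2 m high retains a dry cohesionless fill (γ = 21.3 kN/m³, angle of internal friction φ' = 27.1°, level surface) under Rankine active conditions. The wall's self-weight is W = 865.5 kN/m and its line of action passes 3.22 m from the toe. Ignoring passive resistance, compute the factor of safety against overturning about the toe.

2.70

K_a = tan²(45° − 27.1°/2) = 0.3741.
P_a = ½K_aγH² = 0.5×0.3741×21.3×9.2² = 337.2 kN/m, acting at H/3 = 3.067 m above the base.
Overturning moment M_o = P_a × H/3 = 337.2 × 3.067 = 1034.
Resisting moment M_r = W × 3.22 = 865.5 × 3.22 = 2787.
FS_overturning = M_r/M_o = 2787/1034 = 2.695.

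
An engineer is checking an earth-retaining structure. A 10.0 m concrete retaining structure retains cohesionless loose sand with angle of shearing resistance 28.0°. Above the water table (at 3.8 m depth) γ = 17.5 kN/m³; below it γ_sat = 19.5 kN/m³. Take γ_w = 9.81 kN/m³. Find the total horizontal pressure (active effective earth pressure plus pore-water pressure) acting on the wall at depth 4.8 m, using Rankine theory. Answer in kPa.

K_a = (1 − sin φ)/(1 + sin φ) = 0.3610.
γ' = 19.5 − 9.81 = 9.690 kN/m³.
Effective vertical stress at 4.8 m: σ'_v = 17.5×3.8 + 9.690×1.00 = 76.19 kPa.
σ'_h = K_a σ'_v = 0.3610 × 76.19 = 27.51 kPa; u = γ_w × 1.00 = 9.810 kPa.
Total σ_h = 27.51 + 9.810 = 37.32 kPa.

37.3 kPa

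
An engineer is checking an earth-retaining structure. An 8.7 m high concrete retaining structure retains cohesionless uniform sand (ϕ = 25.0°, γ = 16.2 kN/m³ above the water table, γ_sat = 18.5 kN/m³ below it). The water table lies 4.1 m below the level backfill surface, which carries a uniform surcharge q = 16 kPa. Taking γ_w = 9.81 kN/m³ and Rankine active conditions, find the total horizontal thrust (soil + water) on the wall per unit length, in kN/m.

377 kN/m

K_a = tan²(45° − φ/2) = 0.4059.
γ' = 18.5 − 9.81 = 8.690 kN/m³. h₂ = H − d_w = 4.6 m.
σ'_h: at surface K_a·q = 6.494; at WT K_a(q+γd_w) = 33.45; at base K_a(q+γd_w+γ'h₂) = 49.67 kPa.
P₁ = ½(6.494+33.45)×4.1 = 81.89; P₂ = ½(33.45+49.67)×4.6 = 191.2; P_w = ½γ_w h₂² = 103.8.
Total = 81.89+191.2+103.8 = 376.9 kN/m.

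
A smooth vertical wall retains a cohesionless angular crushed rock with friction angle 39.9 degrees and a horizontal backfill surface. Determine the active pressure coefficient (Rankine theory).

K_a = (1 − sin φ)/(1 + sin φ) = (1 − sin 39.9°)/(1 + sin 39.9°) = 0.2184.

0.218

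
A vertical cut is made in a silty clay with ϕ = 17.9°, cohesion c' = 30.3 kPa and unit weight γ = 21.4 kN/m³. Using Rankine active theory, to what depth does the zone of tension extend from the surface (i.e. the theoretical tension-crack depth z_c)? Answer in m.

K_a = tan²(45° − 17.9°/2) = 0.5298; √K_a = 0.7279.
The active pressure is zero where K_a γ z = 2c√K_a, so z_c = 2c/(γ√K_a) = 2×30.3/(21.4×0.7279) = 3.890 m.

3.89 m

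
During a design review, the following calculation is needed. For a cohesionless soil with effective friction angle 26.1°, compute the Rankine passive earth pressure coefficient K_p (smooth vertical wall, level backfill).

K_p = (1 + sin φ)/(1 − sin φ) = tan²(45° + 26.1°/2) = 2.571.

2.57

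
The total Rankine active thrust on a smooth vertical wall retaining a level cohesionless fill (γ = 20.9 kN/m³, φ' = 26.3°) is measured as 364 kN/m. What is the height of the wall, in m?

9.50 m

K_a = 0.3859. P_a = ½ K_a γ H² ⇒ H = √(2P_a/(K_a γ)).
H = √(2×364/(0.3859×20.9)) = 9.500 m.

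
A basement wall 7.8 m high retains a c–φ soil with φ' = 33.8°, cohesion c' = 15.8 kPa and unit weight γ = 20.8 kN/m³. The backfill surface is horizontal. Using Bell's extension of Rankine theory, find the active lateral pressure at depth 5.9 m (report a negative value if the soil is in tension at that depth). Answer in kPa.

18.1 kPa

K_a = (1 − sin φ)/(1 + sin φ) = 0.2851.
σ_a = K_a γ z − 2c√K_a = 0.2851×20.8×5.9 − 2×15.8×0.5340 = 18.11 kPa.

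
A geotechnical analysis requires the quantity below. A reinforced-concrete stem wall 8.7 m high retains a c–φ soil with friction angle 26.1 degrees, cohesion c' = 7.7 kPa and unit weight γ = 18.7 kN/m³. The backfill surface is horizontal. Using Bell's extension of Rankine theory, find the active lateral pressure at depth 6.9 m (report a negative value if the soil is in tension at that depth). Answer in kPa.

K_a = (1 − sin φ)/(1 + sin φ) = 0.3889.
σ_a = K_a γ z − 2c√K_a = 0.3889×18.7×6.9 − 2×7.7×0.6237 = 40.58 kPa.

40.6 kPa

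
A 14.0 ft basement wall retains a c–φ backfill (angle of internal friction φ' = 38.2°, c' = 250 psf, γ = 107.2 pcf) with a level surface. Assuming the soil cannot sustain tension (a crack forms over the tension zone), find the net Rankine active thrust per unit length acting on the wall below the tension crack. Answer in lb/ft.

K_a = 0.2358; √K_a = 0.4856.
Tension-crack depth z_c = 2c/(γ√K_a) = 2×250/(107.2×0.4856) = 9.605 ft.
σ_a at base = K_a γ H − 2c√K_a = 0.2358×107.2×14.0 − 2×250×0.4856 = 111.1 psf.
P_a = ½ × 111.1 × (H − z_c) = 0.5×111.1×4.395 = 244.1 lb/ft.

244 lb/ft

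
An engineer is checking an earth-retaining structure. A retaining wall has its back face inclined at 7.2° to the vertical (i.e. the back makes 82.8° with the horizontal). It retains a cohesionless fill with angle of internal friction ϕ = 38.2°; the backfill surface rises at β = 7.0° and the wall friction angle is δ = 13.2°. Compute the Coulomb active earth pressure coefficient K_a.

K_a = sin²(α+φ) / [sin²α · sin(α−δ) · (1 + √{sin(φ+δ)sin(φ−β) / (sin(α−δ)sin(α+β))})²].
With α = 82.8°, φ = 38.2°, δ = 13.2°, β = 7.0°: K_a = 0.2900.

0.290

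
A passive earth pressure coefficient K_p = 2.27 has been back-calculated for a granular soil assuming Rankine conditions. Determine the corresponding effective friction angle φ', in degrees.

K_p = (1+sin φ)/(1−sin φ) ⇒ sin φ = (K_p − 1)/(K_p + 1) = 0.3884.
φ = arcsin(0.3884) = 22.85°.

22.9°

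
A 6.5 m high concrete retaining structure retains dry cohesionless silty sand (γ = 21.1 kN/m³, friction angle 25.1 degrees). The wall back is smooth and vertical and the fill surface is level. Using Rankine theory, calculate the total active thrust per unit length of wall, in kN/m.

K_a = tan²(45° − φ/2) = 0.4043.
P_a = ½ K_a γ H² = 0.5 × 0.4043 × 21.1 × 6.5² = 180.2 kN/m.

180 kN/m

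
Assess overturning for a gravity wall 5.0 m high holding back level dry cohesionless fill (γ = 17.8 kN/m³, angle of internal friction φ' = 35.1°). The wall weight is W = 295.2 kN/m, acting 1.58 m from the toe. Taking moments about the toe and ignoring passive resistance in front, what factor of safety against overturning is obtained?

K_a = tan²(45° − 35.1°/2) = 0.2698.
P_a = ½K_aγH² = 0.5×0.2698×17.8×5.0² = 60.04 kN/m, acting at H/3 = 1.667 m above the base.
Overturning moment M_o = P_a × H/3 = 60.04 × 1.667 = 100.1.
Resisting moment M_r = W × 1.58 = 295.2 × 1.58 = 466.4.
FS_overturning = M_r/M_o = 466.4/100.1 = 4.661.

4.66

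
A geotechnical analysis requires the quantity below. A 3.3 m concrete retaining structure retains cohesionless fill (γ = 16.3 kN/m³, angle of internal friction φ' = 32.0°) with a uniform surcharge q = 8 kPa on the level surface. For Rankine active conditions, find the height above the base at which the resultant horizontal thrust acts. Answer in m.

K_a = 0.3073.
Triangular part P₁ = ½K_aγH² = 27.27 at H/3 = 1.100 m; rectangular part P₂ = K_a q H = 8.112 at H/2 = 1.650 m.
ȳ = (P₁·1.100 + P₂·1.650)/(P₁+P₂) = 1.226 m.

1.23 m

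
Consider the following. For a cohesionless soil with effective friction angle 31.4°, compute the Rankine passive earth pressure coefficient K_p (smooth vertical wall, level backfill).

3.18

K_p = (1 + sin φ)/(1 − sin φ) = tan²(45° + 31.4°/2) = 3.175.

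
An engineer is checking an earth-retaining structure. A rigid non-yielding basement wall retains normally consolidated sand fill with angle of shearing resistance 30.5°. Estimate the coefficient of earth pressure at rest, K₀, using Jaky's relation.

0.492

K₀ = 1 − sin φ' = 1 − sin 30.5° = 0.4925.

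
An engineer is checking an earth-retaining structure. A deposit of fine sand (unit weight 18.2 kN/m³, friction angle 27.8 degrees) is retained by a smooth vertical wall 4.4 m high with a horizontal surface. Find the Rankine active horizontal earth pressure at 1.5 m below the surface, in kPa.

K_a = (1 − sin φ)/(1 + sin φ) = 0.3639.
σ_h = K_a γ z = 0.3639 × 18.2 × 1.5 = 9.934 kPa.

9.93 kPa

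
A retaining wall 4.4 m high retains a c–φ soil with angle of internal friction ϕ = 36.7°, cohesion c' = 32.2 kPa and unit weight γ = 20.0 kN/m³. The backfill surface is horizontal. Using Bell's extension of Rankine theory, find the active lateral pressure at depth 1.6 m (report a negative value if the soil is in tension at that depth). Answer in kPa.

K_a = (1 − sin φ)/(1 + sin φ) = 0.2519.
σ_a = K_a γ z − 2c√K_a = 0.2519×20.0×1.6 − 2×32.2×0.5019 = -24.26 kPa.

-24.3 kPa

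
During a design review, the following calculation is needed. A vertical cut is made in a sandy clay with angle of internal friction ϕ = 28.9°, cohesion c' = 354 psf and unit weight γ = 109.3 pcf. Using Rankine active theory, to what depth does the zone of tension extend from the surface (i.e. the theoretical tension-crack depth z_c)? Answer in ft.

11.0 ft

K_a = tan²(45° − 28.9°/2) = 0.3484; √K_a = 0.5902.
The active pressure is zero where K_a γ z = 2c√K_a, so z_c = 2c/(γ√K_a) = 2×354/(109.3×0.5902) = 10.97 ft.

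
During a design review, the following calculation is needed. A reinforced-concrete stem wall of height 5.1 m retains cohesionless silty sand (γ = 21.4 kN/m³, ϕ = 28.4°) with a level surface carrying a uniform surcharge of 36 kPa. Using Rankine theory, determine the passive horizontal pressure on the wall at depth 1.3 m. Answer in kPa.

K_p = (1 + sin φ)/(1 − sin φ) = 2.814.
σ_v = γz + q = 21.4 × 1.3 + 36 = 63.82 kPa.
σ_h = K_p σ_v = 2.814 × 63.82 = 179.6 kPa.

180 kPa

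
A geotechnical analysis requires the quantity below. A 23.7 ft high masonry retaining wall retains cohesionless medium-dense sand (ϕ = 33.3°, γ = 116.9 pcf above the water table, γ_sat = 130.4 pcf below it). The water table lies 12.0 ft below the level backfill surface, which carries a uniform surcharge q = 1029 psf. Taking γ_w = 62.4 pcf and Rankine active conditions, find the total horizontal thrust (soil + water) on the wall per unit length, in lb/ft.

20000 lb/ft

K_a = tan²(45° − φ/2) = 0.2911.
γ' = 130.4 − 62.4 = 68.00 pcf. h₂ = H − d_w = 11.7 ft.
σ'_h: at surface K_a·q = 299.6; at WT K_a(q+γd_w) = 708.0; at base K_a(q+γd_w+γ'h₂) = 939.6 psf.
P₁ = ½(299.6+708.0)×12.0 = 6045; P₂ = ½(708.0+939.6)×11.7 = 9638; P_w = ½γ_w h₂² = 4271.
Total = 6045+9638+4271 = 19950 lb/ft.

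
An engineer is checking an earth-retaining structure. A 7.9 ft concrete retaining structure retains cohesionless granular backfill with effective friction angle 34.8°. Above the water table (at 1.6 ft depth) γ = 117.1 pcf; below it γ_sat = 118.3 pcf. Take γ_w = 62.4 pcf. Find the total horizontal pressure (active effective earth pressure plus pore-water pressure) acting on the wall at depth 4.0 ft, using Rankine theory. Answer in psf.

K_a = (1 − sin φ)/(1 + sin φ) = 0.2733.
γ' = 118.3 − 62.4 = 55.90 pcf.
Effective vertical stress at 4.0 ft: σ'_v = 117.1×1.6 + 55.90×2.40 = 321.5 psf.
σ'_h = K_a σ'_v = 0.2733 × 321.5 = 87.87 psf; u = γ_w × 2.40 = 149.8 psf.
Total σ_h = 87.87 + 149.8 = 237.6 psf.

238 psf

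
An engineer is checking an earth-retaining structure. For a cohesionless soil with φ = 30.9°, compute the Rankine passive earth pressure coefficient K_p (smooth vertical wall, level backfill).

K_p = (1 + sin φ)/(1 − sin φ) = tan²(45° + 30.9°/2) = 3.111.

3.11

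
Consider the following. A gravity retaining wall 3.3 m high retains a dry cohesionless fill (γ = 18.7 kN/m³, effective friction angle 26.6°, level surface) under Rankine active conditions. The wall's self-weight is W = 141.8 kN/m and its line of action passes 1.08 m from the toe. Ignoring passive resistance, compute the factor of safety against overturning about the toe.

3.58

K_a = tan²(45° − 26.6°/2) = 0.3814.
P_a = ½K_aγH² = 0.5×0.3814×18.7×3.3² = 38.84 kN/m, acting at H/3 = 1.100 m above the base.
Overturning moment M_o = P_a × H/3 = 38.84 × 1.100 = 42.72.
Resisting moment M_r = W × 1.08 = 141.8 × 1.08 = 153.1.
FS_overturning = M_r/M_o = 153.1/42.72 = 3.585.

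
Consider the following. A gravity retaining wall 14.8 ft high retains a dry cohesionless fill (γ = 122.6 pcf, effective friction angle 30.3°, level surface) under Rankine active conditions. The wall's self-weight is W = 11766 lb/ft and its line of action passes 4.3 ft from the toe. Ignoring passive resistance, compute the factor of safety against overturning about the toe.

2.32

K_a = tan²(45° − 30.3°/2) = 0.3293.
P_a = ½K_aγH² = 0.5×0.3293×122.6×14.8² = 4422 lb/ft, acting at H/3 = 4.933 ft above the base.
Overturning moment M_o = P_a × H/3 = 4422 × 4.933 = 21810.
Resisting moment M_r = W × 4.3 = 11766 × 4.3 = 50590.
FS_overturning = M_r/M_o = 50590/21810 = 2.319.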